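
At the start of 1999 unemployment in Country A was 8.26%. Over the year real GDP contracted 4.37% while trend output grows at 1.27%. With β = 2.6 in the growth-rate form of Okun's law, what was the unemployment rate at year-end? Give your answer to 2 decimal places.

10.43%

Growth-rate Okun's law: g_Y = g_Y* - β × Δu, so Δu = (g_Y* - g_Y)/β.
Δu = (1.27 + 4.37)/2.6 = 5.64/2.6 = 2.17 percentage points.
Year-end unemployment = 8.26 + 2.17 = 10.43%.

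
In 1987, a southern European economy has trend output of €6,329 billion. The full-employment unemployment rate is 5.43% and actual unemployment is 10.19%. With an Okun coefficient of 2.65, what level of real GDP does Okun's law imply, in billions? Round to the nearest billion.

Unemployment gap = 10.19 - 5.43 = 4.76 points, so the output gap is -2.65 × 4.76 = -12.614%.
Actual GDP = 6329 × (1 - 12.614/100) = 6329 × 0.87386 ≈ 5531 billion.

€5,531 billion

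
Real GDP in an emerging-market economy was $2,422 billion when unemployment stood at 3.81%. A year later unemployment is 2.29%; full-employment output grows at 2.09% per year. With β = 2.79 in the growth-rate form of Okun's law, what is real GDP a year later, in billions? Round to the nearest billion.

$2,575 billion

Δu = 2.29 - 3.81 = -1.52 points.
Okun's law (growth form): g_Y = g_Y* - β × Δu = 2.09 - 2.79 × (-1.52) = 2.09 + 4.2408 = 6.3308%.
Real GDP in the next year = 2422 × (1 + 6.3308/100) = 2422 × 1.063308 ≈ 2575 billion.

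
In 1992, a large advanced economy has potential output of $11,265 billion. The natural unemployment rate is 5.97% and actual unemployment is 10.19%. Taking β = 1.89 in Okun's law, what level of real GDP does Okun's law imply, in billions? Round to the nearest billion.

$10,367 billion

Unemployment gap = 10.19 - 5.97 = 4.22 points, so the output gap is -1.89 × 4.22 = -7.9758%.
Actual GDP = 11265 × (1 - 7.9758/100) = 11265 × 0.920242 ≈ 10367 billion.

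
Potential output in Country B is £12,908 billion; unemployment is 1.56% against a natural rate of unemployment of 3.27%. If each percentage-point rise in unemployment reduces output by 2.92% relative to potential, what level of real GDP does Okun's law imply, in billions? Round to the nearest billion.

Unemployment gap = 1.56 - 3.27 = -1.71 points, so the output gap is -2.92 × (-1.71) = 4.9932%.
Actual GDP = 12908 × (1 + 4.9932/100) = 12908 × 1.049932 ≈ 13553 billion.

£13,553 billion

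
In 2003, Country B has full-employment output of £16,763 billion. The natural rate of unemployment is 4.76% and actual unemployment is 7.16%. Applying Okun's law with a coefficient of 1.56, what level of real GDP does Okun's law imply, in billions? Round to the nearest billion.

Unemployment gap = 7.16 - 4.76 = 2.4 points, so the output gap is -1.56 × 2.4 = -3.744%.
Actual GDP = 16763 × (1 - 3.744/100) = 16763 × 0.96256 ≈ 16135 billion.

£16,135 billion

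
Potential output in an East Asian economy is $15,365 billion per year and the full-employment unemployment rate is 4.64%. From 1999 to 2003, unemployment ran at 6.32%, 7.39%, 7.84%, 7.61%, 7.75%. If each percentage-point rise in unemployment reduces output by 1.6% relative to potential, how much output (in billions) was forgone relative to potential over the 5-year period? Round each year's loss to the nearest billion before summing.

Year 1999: gap = -1.6 × (6.32 - 4.64) = -2.688%, loss ≈ 15365 × 2.688/100 ≈ 413.
Year 2000: gap = -1.6 × (7.39 - 4.64) = -4.4%, loss ≈ 15365 × 4.4/100 ≈ 676.
Year 2001: gap = -1.6 × (7.84 - 4.64) = -5.12%, loss ≈ 15365 × 5.12/100 ≈ 787.
Year 2002: gap = -1.6 × (7.61 - 4.64) = -4.752%, loss ≈ 15365 × 4.752/100 ≈ 730.
Year 2003: gap = -1.6 × (7.75 - 4.64) = -4.976%, loss ≈ 15365 × 4.976/100 ≈ 765.
Total lost output = 413 + 676 + 787 + 730 + 765 = 3371 billion.

$3,371 billion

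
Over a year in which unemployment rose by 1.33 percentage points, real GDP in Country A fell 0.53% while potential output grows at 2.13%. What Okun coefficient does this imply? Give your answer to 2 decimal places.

Growth form: g_Y = g_Y* - β × Δu, so β = (g_Y* - g_Y)/Δu.
β = (2.13 + 0.53)/1.33 = 2.66/1.33 = 2.00.

β ≈ 2.00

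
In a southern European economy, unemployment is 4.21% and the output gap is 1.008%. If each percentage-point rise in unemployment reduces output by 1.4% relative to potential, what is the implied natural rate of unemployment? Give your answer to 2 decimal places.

4.93%

From Okun's law, u - u* = -(output gap)/β = -(1.008)/1.4 = -0.72 points.
So u* = 4.21 + 0.72 = 4.93%.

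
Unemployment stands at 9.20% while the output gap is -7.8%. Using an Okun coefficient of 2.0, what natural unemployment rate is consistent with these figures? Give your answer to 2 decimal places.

5.30%

From Okun's law, u - u* = -(output gap)/β = -(-7.8)/2.0 = 3.9 points.
So u* = 9.2 - 3.9 = 5.30%.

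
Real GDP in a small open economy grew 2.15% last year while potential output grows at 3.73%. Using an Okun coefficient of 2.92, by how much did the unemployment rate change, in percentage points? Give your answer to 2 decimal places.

Growth-rate Okun's law: g_Y = g_Y* - β × Δu, so Δu = (g_Y* - g_Y)/β.
Δu = (3.73 - 2.15)/2.92 = 1.58/2.92 = 0.54 percentage points.

0.54 percentage points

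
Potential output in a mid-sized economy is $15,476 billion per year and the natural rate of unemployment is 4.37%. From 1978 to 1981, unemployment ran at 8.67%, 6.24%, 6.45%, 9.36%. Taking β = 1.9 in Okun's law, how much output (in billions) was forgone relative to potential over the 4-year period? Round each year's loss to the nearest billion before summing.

Year 1978: gap = -1.9 × (8.67 - 4.37) = -8.17%, loss ≈ 15476 × 8.17/100 ≈ 1264.
Year 1979: gap = -1.9 × (6.24 - 4.37) = -3.553%, loss ≈ 15476 × 3.553/100 ≈ 550.
Year 1980: gap = -1.9 × (6.45 - 4.37) = -3.952%, loss ≈ 15476 × 3.952/100 ≈ 612.
Year 1981: gap = -1.9 × (9.36 - 4.37) = -9.481%, loss ≈ 15476 × 9.481/100 ≈ 1467.
Total lost output = 1264 + 550 + 612 + 1467 = 3893 billion.

$3,893 billion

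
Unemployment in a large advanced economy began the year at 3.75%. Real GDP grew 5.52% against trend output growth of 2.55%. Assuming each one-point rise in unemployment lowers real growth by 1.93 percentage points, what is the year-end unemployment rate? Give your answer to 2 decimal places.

2.21%

Growth-rate Okun's law: g_Y = g_Y* - β × Δu, so Δu = (g_Y* - g_Y)/β.
Δu = (2.55 - 5.52)/1.93 = -2.97/1.93 = -1.54 percentage points.
Year-end unemployment = 3.75 - 1.54 = 2.21%.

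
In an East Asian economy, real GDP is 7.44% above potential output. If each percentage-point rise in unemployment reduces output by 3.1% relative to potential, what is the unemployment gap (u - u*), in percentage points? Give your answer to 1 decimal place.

Okun's law: output gap = -β × (u - u*), so u - u* = -(output gap)/β.
u - u* = -(7.44)/3.1 = -2.4 percentage points.

-2.4 percentage points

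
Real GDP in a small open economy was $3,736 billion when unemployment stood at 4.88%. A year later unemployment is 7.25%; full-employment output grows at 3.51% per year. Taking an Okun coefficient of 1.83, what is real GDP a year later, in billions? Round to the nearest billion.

Δu = 7.25 - 4.88 = 2.37 points.
Okun's law (growth form): g_Y = g_Y* - β × Δu = 3.51 - 1.83 × (2.37) = 3.51 - 4.3371 = -0.8271%.
Real GDP in the next year = 3736 × (1 - 0.8271/100) = 3736 × 0.991729 ≈ 3705 billion.

$3,705 billion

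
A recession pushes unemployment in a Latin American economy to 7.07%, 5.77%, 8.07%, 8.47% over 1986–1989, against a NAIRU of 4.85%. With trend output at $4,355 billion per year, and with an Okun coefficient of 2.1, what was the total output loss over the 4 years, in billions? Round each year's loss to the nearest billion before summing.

$912 billion

Year 1986: gap = -2.1 × (7.07 - 4.85) = -4.662%, loss ≈ 4355 × 4.662/100 ≈ 203.
Year 1987: gap = -2.1 × (5.77 - 4.85) = -1.932%, loss ≈ 4355 × 1.932/100 ≈ 84.
Year 1988: gap = -2.1 × (8.07 - 4.85) = -6.762%, loss ≈ 4355 × 6.762/100 ≈ 294.
Year 1989: gap = -2.1 × (8.47 - 4.85) = -7.602%, loss ≈ 4355 × 7.602/100 ≈ 331.
Total lost output = 203 + 84 + 294 + 331 = 912 billion.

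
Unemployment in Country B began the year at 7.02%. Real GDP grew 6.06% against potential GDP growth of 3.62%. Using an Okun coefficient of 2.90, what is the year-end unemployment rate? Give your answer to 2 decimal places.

6.18%

Growth-rate Okun's law: g_Y = g_Y* - β × Δu, so Δu = (g_Y* - g_Y)/β.
Δu = (3.62 - 6.06)/2.90 = -2.44/2.90 = -0.84 percentage points.
Year-end unemployment = 7.02 - 0.84 = 6.18%.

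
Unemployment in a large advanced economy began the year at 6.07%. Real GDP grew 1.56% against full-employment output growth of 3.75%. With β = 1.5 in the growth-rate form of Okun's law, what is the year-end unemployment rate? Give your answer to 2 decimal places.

7.53%

Growth-rate Okun's law: g_Y = g_Y* - β × Δu, so Δu = (g_Y* - g_Y)/β.
Δu = (3.75 - 1.56)/1.5 = 2.19/1.5 = 1.46 percentage points.
Year-end unemployment = 6.07 + 1.46 = 7.53%.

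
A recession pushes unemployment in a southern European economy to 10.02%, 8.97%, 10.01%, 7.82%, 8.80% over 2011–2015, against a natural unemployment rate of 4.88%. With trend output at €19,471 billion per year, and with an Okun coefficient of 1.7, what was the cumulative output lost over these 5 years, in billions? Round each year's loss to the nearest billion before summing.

€7,024 billion

Year 2011: gap = -1.7 × (10.02 - 4.88) = -8.738%, loss ≈ 19471 × 8.738/100 ≈ 1701.
Year 2012: gap = -1.7 × (8.97 - 4.88) = -6.953%, loss ≈ 19471 × 6.953/100 ≈ 1354.
Year 2013: gap = -1.7 × (10.01 - 4.88) = -8.721%, loss ≈ 19471 × 8.721/100 ≈ 1698.
Year 2014: gap = -1.7 × (7.82 - 4.88) = -4.998%, loss ≈ 19471 × 4.998/100 ≈ 973.
Year 2015: gap = -1.7 × (8.8 - 4.88) = -6.664%, loss ≈ 19471 × 6.664/100 ≈ 1298.
Total lost output = 1701 + 1354 + 1698 + 973 + 1298 = 7024 billion.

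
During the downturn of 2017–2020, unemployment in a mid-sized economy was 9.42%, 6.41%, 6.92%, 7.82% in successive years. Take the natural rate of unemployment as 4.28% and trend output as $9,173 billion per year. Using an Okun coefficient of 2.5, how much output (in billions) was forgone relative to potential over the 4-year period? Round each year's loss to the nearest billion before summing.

Year 2017: gap = -2.5 × (9.42 - 4.28) = -12.85%, loss ≈ 9173 × 12.85/100 ≈ 1179.
Year 2018: gap = -2.5 × (6.41 - 4.28) = -5.325%, loss ≈ 9173 × 5.325/100 ≈ 488.
Year 2019: gap = -2.5 × (6.92 - 4.28) = -6.6%, loss ≈ 9173 × 6.6/100 ≈ 605.
Year 2020: gap = -2.5 × (7.82 - 4.28) = -8.85%, loss ≈ 9173 × 8.85/100 ≈ 812.
Total lost output = 1179 + 488 + 605 + 812 = 3084 billion.

$3,084 billion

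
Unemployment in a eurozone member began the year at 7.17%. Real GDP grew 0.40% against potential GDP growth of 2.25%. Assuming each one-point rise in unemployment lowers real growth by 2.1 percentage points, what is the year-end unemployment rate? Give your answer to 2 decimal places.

8.05%

Growth-rate Okun's law: g_Y = g_Y* - β × Δu, so Δu = (g_Y* - g_Y)/β.
Δu = (2.25 - 0.4)/2.1 = 1.85/2.1 = 0.88 percentage points.
Year-end unemployment = 7.17 + 0.88 = 8.05%.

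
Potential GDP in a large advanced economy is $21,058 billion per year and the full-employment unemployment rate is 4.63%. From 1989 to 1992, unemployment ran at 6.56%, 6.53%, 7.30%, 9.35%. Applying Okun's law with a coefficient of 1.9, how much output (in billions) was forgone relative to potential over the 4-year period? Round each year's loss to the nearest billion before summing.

$4,488 billion

Year 1989: gap = -1.9 × (6.56 - 4.63) = -3.667%, loss ≈ 21058 × 3.667/100 ≈ 772.
Year 1990: gap = -1.9 × (6.53 - 4.63) = -3.61%, loss ≈ 21058 × 3.61/100 ≈ 760.
Year 1991: gap = -1.9 × (7.3 - 4.63) = -5.073%, loss ≈ 21058 × 5.073/100 ≈ 1068.
Year 1992: gap = -1.9 × (9.35 - 4.63) = -8.968%, loss ≈ 21058 × 8.968/100 ≈ 1888.
Total lost output = 772 + 760 + 1068 + 1888 = 4488 billion.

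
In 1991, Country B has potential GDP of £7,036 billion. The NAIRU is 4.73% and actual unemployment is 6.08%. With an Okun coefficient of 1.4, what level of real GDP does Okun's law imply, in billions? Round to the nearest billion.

Unemployment gap = 6.08 - 4.73 = 1.35 points, so the output gap is -1.4 × 1.35 = -1.89%.
Actual GDP = 7036 × (1 - 1.89/100) = 7036 × 0.9811 ≈ 6903 billion.

£6,903 billion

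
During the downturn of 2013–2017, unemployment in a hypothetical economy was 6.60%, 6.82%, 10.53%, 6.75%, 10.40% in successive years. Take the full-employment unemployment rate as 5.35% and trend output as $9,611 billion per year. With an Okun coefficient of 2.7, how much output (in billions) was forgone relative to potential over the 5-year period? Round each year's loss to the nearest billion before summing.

Year 2013: gap = -2.7 × (6.6 - 5.35) = -3.375%, loss ≈ 9611 × 3.375/100 ≈ 324.
Year 2014: gap = -2.7 × (6.82 - 5.35) = -3.969%, loss ≈ 9611 × 3.969/100 ≈ 381.
Year 2015: gap = -2.7 × (10.53 - 5.35) = -13.986%, loss ≈ 9611 × 13.986/100 ≈ 1344.
Year 2016: gap = -2.7 × (6.75 - 5.35) = -3.78%, loss ≈ 9611 × 3.78/100 ≈ 363.
Year 2017: gap = -2.7 × (10.4 - 5.35) = -13.635%, loss ≈ 9611 × 13.635/100 ≈ 1310.
Total lost output = 324 + 381 + 1344 + 363 + 1310 = 3722 billion.

$3,722 billion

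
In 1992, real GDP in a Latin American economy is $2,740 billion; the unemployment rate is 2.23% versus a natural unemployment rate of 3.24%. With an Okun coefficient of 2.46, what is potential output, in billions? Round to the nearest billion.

$2,674 billion

Unemployment gap = 2.23 - 3.24 = -1.01 points, so output gap = -2.46 × (-1.01) = 2.4846%.
Since Y = Y* × (1 + gap/100), Y* = 2740/1.024846 ≈ 2674 billion.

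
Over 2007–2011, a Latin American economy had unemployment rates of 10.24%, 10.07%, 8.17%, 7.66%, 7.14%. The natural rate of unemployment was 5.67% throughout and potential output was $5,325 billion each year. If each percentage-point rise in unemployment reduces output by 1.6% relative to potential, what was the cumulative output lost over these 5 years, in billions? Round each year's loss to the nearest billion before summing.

$1,272 billion

Year 2007: gap = -1.6 × (10.24 - 5.67) = -7.312%, loss ≈ 5325 × 7.312/100 ≈ 389.
Year 2008: gap = -1.6 × (10.07 - 5.67) = -7.04%, loss ≈ 5325 × 7.04/100 ≈ 375.
Year 2009: gap = -1.6 × (8.17 - 5.67) = -4%, loss ≈ 5325 × 4/100 ≈ 213.
Year 2010: gap = -1.6 × (7.66 - 5.67) = -3.184%, loss ≈ 5325 × 3.184/100 ≈ 170.
Year 2011: gap = -1.6 × (7.14 - 5.67) = -2.352%, loss ≈ 5325 × 2.352/100 ≈ 125.
Total lost output = 389 + 375 + 213 + 170 + 125 = 1272 billion.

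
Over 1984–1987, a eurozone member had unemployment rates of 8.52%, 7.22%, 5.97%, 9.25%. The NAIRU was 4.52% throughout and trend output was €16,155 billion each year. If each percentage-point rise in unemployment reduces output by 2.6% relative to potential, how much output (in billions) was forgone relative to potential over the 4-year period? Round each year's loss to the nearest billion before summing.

€5,410 billion

Year 1984: gap = -2.6 × (8.52 - 4.52) = -10.4%, loss ≈ 16155 × 10.4/100 ≈ 1680.
Year 1985: gap = -2.6 × (7.22 - 4.52) = -7.02%, loss ≈ 16155 × 7.02/100 ≈ 1134.
Year 1986: gap = -2.6 × (5.97 - 4.52) = -3.77%, loss ≈ 16155 × 3.77/100 ≈ 609.
Year 1987: gap = -2.6 × (9.25 - 4.52) = -12.298%, loss ≈ 16155 × 12.298/100 ≈ 1987.
Total lost output = 1680 + 1134 + 609 + 1987 = 5410 billion.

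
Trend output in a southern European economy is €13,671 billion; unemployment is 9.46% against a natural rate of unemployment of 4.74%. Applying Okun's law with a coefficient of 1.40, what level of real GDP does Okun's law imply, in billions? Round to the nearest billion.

Unemployment gap = 9.46 - 4.74 = 4.72 points, so the output gap is -1.4 × 4.72 = -6.608%.
Actual GDP = 13671 × (1 - 6.608/100) = 13671 × 0.93392 ≈ 12768 billion.

€12,768 billion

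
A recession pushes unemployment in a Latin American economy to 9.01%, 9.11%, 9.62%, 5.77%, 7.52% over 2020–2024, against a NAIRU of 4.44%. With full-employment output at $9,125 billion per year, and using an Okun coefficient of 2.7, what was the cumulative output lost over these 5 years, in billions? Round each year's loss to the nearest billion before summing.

$4,640 billion

Year 2020: gap = -2.7 × (9.01 - 4.44) = -12.339%, loss ≈ 9125 × 12.339/100 ≈ 1126.
Year 2021: gap = -2.7 × (9.11 - 4.44) = -12.609%, loss ≈ 9125 × 12.609/100 ≈ 1151.
Year 2022: gap = -2.7 × (9.62 - 4.44) = -13.986%, loss ≈ 9125 × 13.986/100 ≈ 1276.
Year 2023: gap = -2.7 × (5.77 - 4.44) = -3.591%, loss ≈ 9125 × 3.591/100 ≈ 328.
Year 2024: gap = -2.7 × (7.52 - 4.44) = -8.316%, loss ≈ 9125 × 8.316/100 ≈ 759.
Total lost output = 1126 + 1151 + 1276 + 328 + 759 = 4640 billion.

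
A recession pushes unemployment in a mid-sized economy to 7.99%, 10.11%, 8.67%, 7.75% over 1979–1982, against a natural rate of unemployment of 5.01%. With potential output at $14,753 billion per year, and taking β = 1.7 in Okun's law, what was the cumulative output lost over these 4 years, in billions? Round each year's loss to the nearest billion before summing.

$3,631 billion

Year 1979: gap = -1.7 × (7.99 - 5.01) = -5.066%, loss ≈ 14753 × 5.066/100 ≈ 747.
Year 1980: gap = -1.7 × (10.11 - 5.01) = -8.67%, loss ≈ 14753 × 8.67/100 ≈ 1279.
Year 1981: gap = -1.7 × (8.67 - 5.01) = -6.222%, loss ≈ 14753 × 6.222/100 ≈ 918.
Year 1982: gap = -1.7 × (7.75 - 5.01) = -4.658%, loss ≈ 14753 × 4.658/100 ≈ 687.
Total lost output = 747 + 1279 + 918 + 687 = 3631 billion.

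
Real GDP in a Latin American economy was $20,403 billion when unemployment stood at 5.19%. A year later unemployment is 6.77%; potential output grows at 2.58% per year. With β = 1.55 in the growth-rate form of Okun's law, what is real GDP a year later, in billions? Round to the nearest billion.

Δu = 6.77 - 5.19 = 1.58 points.
Okun's law (growth form): g_Y = g_Y* - β × Δu = 2.58 - 1.55 × (1.58) = 2.58 - 2.449 = 0.131%.
Real GDP in the next year = 20403 × (1 + 0.131/100) = 20403 × 1.00131 ≈ 20430 billion.

$20,430 billion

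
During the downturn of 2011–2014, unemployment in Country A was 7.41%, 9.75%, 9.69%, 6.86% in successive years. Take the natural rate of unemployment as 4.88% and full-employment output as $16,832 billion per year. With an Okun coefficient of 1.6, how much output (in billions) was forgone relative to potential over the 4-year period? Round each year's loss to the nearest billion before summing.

Year 2011: gap = -1.6 × (7.41 - 4.88) = -4.048%, loss ≈ 16832 × 4.048/100 ≈ 681.
Year 2012: gap = -1.6 × (9.75 - 4.88) = -7.792%, loss ≈ 16832 × 7.792/100 ≈ 1312.
Year 2013: gap = -1.6 × (9.69 - 4.88) = -7.696%, loss ≈ 16832 × 7.696/100 ≈ 1295.
Year 2014: gap = -1.6 × (6.86 - 4.88) = -3.168%, loss ≈ 16832 × 3.168/100 ≈ 533.
Total lost output = 681 + 1312 + 1295 + 533 = 3821 billion.

$3,821 billion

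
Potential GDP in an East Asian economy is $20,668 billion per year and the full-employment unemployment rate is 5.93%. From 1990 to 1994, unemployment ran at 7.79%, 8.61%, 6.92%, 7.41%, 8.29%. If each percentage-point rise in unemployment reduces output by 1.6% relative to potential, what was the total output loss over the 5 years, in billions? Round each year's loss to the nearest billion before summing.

Year 1990: gap = -1.6 × (7.79 - 5.93) = -2.976%, loss ≈ 20668 × 2.976/100 ≈ 615.
Year 1991: gap = -1.6 × (8.61 - 5.93) = -4.288%, loss ≈ 20668 × 4.288/100 ≈ 886.
Year 1992: gap = -1.6 × (6.92 - 5.93) = -1.584%, loss ≈ 20668 × 1.584/100 ≈ 327.
Year 1993: gap = -1.6 × (7.41 - 5.93) = -2.368%, loss ≈ 20668 × 2.368/100 ≈ 489.
Year 1994: gap = -1.6 × (8.29 - 5.93) = -3.776%, loss ≈ 20668 × 3.776/100 ≈ 780.
Total lost output = 615 + 886 + 327 + 489 + 780 = 3097 billion.

$3,097 billion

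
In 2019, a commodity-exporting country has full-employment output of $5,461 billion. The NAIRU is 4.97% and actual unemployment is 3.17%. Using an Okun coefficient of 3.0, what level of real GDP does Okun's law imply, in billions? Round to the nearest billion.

$5,756 billion

Unemployment gap = 3.17 - 4.97 = -1.8 points, so the output gap is -3 × (-1.8) = 5.4%.
Actual GDP = 5461 × (1 + 5.4/100) = 5461 × 1.054 ≈ 5756 billion.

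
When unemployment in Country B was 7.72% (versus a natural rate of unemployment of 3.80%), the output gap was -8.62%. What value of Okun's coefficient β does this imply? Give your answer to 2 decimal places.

Okun's law: output gap = -β × (u - u*).
-8.62 = -β × (7.72 - 3.8) = -β × 3.92, so β = 8.62/3.92 = 2.20.

β ≈ 2.20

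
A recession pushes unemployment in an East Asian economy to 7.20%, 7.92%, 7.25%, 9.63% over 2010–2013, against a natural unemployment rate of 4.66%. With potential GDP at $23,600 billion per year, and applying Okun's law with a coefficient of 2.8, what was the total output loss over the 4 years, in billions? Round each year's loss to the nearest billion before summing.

Year 2010: gap = -2.8 × (7.2 - 4.66) = -7.112%, loss ≈ 23600 × 7.112/100 ≈ 1678.
Year 2011: gap = -2.8 × (7.92 - 4.66) = -9.128%, loss ≈ 23600 × 9.128/100 ≈ 2154.
Year 2012: gap = -2.8 × (7.25 - 4.66) = -7.252%, loss ≈ 23600 × 7.252/100 ≈ 1711.
Year 2013: gap = -2.8 × (9.63 - 4.66) = -13.916%, loss ≈ 23600 × 13.916/100 ≈ 3284.
Total lost output = 1678 + 2154 + 1711 + 3284 = 8827 billion.

$8,827 billion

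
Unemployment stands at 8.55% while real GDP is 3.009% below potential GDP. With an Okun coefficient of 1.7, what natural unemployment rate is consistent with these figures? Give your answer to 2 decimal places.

6.78%

From Okun's law, u - u* = -(output gap)/β = -(-3.009)/1.7 = 1.77 points.
So u* = 8.55 - 1.77 = 6.78%.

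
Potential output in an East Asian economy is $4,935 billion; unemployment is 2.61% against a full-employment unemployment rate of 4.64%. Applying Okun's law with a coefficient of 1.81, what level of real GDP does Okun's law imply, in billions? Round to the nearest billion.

Unemployment gap = 2.61 - 4.64 = -2.03 points, so the output gap is -1.81 × (-2.03) = 3.6743%.
Actual GDP = 4935 × (1 + 3.6743/100) = 4935 × 1.036743 ≈ 5116 billion.

$5,116 billion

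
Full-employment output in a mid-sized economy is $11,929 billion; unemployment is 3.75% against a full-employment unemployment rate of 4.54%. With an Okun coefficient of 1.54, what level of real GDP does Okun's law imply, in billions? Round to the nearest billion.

Unemployment gap = 3.75 - 4.54 = -0.79 points, so the output gap is -1.54 × (-0.79) = 1.2166%.
Actual GDP = 11929 × (1 + 1.2166/100) = 11929 × 1.012166 ≈ 12074 billion.

$12,074 billion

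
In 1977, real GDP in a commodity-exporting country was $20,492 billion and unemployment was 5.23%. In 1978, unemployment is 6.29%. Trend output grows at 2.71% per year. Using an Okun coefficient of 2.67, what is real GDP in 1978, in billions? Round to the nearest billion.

$20,467 billion

Δu = 6.29 - 5.23 = 1.06 points.
Okun's law (growth form): g_Y = g_Y* - β × Δu = 2.71 - 2.67 × (1.06) = 2.71 - 2.8302 = -0.1202%.
Real GDP in the next year = 20492 × (1 - 0.1202/100) = 20492 × 0.998798 ≈ 20467 billion.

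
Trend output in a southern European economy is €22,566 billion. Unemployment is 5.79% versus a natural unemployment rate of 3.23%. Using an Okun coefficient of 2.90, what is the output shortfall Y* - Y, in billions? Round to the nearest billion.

€1,675 billion

Output gap = -2.90 × (5.79 - 3.23) = -2.9 × 2.56 = -7.424%.
Actual GDP ≈ 22566 × 0.92576 ≈ 20891 billion, so the shortfall is 22566 - 20891 = 1675 billion.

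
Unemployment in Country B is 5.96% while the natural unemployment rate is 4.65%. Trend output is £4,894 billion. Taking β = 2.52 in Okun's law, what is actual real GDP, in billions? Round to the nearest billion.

Unemployment gap = 5.96 - 4.65 = 1.31 points, so the output gap is -2.52 × 1.31 = -3.3012%.
Actual GDP = 4894 × (1 - 3.3012/100) = 4894 × 0.966988 ≈ 4732 billion.

£4,732 billion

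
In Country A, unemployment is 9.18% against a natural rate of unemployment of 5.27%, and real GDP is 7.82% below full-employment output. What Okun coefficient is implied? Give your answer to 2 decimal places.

Okun's law: output gap = -β × (u - u*).
-7.82 = -β × (9.18 - 5.27) = -β × 3.91, so β = 7.82/3.91 = 2.00.

β ≈ 2.00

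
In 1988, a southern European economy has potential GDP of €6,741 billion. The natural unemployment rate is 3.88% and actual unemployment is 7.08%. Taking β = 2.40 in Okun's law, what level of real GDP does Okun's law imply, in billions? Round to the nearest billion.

€6,223 billion

Unemployment gap = 7.08 - 3.88 = 3.2 points, so the output gap is -2.4 × 3.2 = -7.68%.
Actual GDP = 6741 × (1 - 7.68/100) = 6741 × 0.9232 ≈ 6223 billion.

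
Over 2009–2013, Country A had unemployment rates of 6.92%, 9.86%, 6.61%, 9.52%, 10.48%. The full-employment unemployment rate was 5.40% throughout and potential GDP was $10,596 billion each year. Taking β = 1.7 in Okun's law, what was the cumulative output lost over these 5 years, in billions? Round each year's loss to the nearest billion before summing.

Year 2009: gap = -1.7 × (6.92 - 5.4) = -2.584%, loss ≈ 10596 × 2.584/100 ≈ 274.
Year 2010: gap = -1.7 × (9.86 - 5.4) = -7.582%, loss ≈ 10596 × 7.582/100 ≈ 803.
Year 2011: gap = -1.7 × (6.61 - 5.4) = -2.057%, loss ≈ 10596 × 2.057/100 ≈ 218.
Year 2012: gap = -1.7 × (9.52 - 5.4) = -7.004%, loss ≈ 10596 × 7.004/100 ≈ 742.
Year 2013: gap = -1.7 × (10.48 - 5.4) = -8.636%, loss ≈ 10596 × 8.636/100 ≈ 915.
Total lost output = 274 + 803 + 218 + 742 + 915 = 2952 billion.

$2,952 billion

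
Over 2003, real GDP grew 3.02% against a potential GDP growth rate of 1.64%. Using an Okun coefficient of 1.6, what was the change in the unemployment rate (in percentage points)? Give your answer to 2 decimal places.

Growth-rate Okun's law: g_Y = g_Y* - β × Δu, so Δu = (g_Y* - g_Y)/β.
Δu = (1.64 - 3.02)/1.6 = -1.38/1.6 = -0.86 percentage points.

-0.86 percentage points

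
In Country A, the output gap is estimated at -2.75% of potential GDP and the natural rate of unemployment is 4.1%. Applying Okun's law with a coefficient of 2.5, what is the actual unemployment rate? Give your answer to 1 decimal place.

5.2%

From Okun's law, u - u* = -(output gap)/β = -(-2.75)/2.5 = 1.1 points.
So u = 4.1 + 1.1 = 5.2%.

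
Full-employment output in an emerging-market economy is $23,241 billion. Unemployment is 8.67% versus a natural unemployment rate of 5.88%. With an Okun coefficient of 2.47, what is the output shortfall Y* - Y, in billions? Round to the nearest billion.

$1,602 billion

Output gap = -2.47 × (8.67 - 5.88) = -2.47 × 2.79 = -6.8913%.
Actual GDP ≈ 23241 × 0.931087 ≈ 21639 billion, so the shortfall is 23241 - 21639 = 1602 billion.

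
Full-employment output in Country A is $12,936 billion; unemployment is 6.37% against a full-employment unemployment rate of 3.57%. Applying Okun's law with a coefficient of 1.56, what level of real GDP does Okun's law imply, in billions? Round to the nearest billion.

Unemployment gap = 6.37 - 3.57 = 2.8 points, so the output gap is -1.56 × 2.8 = -4.368%.
Actual GDP = 12936 × (1 - 4.368/100) = 12936 × 0.95632 ≈ 12371 billion.

$12,371 billion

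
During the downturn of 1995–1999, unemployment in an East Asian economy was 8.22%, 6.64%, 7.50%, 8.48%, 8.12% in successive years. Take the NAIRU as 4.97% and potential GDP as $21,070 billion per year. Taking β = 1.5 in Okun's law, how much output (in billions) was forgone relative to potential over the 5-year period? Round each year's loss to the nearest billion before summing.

Year 1995: gap = -1.5 × (8.22 - 4.97) = -4.875%, loss ≈ 21070 × 4.875/100 ≈ 1027.
Year 1996: gap = -1.5 × (6.64 - 4.97) = -2.505%, loss ≈ 21070 × 2.505/100 ≈ 528.
Year 1997: gap = -1.5 × (7.5 - 4.97) = -3.795%, loss ≈ 21070 × 3.795/100 ≈ 800.
Year 1998: gap = -1.5 × (8.48 - 4.97) = -5.265%, loss ≈ 21070 × 5.265/100 ≈ 1109.
Year 1999: gap = -1.5 × (8.12 - 4.97) = -4.725%, loss ≈ 21070 × 4.725/100 ≈ 996.
Total lost output = 1027 + 528 + 800 + 1109 + 996 = 4460 billion.

$4,460 billion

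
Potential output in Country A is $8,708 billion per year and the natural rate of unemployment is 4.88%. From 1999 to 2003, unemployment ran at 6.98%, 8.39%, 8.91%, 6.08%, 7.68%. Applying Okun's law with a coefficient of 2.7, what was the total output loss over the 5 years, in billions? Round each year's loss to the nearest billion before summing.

$3,207 billion

Year 1999: gap = -2.7 × (6.98 - 4.88) = -5.67%, loss ≈ 8708 × 5.67/100 ≈ 494.
Year 2000: gap = -2.7 × (8.39 - 4.88) = -9.477%, loss ≈ 8708 × 9.477/100 ≈ 825.
Year 2001: gap = -2.7 × (8.91 - 4.88) = -10.881%, loss ≈ 8708 × 10.881/100 ≈ 948.
Year 2002: gap = -2.7 × (6.08 - 4.88) = -3.24%, loss ≈ 8708 × 3.24/100 ≈ 282.
Year 2003: gap = -2.7 × (7.68 - 4.88) = -7.56%, loss ≈ 8708 × 7.56/100 ≈ 658.
Total lost output = 494 + 825 + 948 + 282 + 658 = 3207 billion.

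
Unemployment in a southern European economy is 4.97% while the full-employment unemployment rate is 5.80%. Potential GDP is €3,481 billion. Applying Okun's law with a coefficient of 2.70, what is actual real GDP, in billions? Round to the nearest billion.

€3,559 billion

Unemployment gap = 4.97 - 5.8 = -0.83 points, so the output gap is -2.7 × (-0.83) = 2.241%.
Actual GDP = 3481 × (1 + 2.241/100) = 3481 × 1.02241 ≈ 3559 billion.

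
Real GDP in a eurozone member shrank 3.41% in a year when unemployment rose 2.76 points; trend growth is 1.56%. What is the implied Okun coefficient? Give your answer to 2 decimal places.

β ≈ 1.80

Growth form: g_Y = g_Y* - β × Δu, so β = (g_Y* - g_Y)/Δu.
β = (1.56 + 3.41)/2.76 = 4.97/2.76 = 1.80.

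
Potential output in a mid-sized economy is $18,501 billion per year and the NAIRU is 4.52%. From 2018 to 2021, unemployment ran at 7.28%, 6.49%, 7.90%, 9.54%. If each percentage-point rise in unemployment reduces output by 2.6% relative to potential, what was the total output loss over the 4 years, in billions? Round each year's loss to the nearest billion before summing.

Year 2018: gap = -2.6 × (7.28 - 4.52) = -7.176%, loss ≈ 18501 × 7.176/100 ≈ 1328.
Year 2019: gap = -2.6 × (6.49 - 4.52) = -5.122%, loss ≈ 18501 × 5.122/100 ≈ 948.
Year 2020: gap = -2.6 × (7.9 - 4.52) = -8.788%, loss ≈ 18501 × 8.788/100 ≈ 1626.
Year 2021: gap = -2.6 × (9.54 - 4.52) = -13.052%, loss ≈ 18501 × 13.052/100 ≈ 2415.
Total lost output = 1328 + 948 + 1626 + 2415 = 6317 billion.

$6,317 billion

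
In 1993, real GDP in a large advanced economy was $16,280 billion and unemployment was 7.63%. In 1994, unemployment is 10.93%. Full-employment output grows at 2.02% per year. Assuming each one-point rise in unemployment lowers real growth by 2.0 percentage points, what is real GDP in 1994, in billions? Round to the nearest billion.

Δu = 10.93 - 7.63 = 3.3 points.
Okun's law (growth form): g_Y = g_Y* - β × Δu = 2.02 - 2.0 × (3.30) = 2.02 - 6.6 = -4.58%.
Real GDP in the next year = 16280 × (1 - 4.58/100) = 16280 × 0.9542 ≈ 15534 billion.

$15,534 billion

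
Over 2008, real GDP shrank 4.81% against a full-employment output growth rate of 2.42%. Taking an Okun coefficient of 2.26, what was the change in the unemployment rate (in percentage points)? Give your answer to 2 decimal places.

3.20 percentage points

Growth-rate Okun's law: g_Y = g_Y* - β × Δu, so Δu = (g_Y* - g_Y)/β.
Δu = (2.42 + 4.81)/2.26 = 7.23/2.26 = 3.20 percentage points.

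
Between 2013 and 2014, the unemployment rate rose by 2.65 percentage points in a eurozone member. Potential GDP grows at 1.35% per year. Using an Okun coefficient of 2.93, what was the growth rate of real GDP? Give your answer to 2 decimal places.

-6.41%

Growth-rate Okun's law: g_Y = g_Y* - β × Δu.
g_Y = 1.35 - 2.93 × (2.65) = 1.35 - 7.7645 = -6.4145%, i.e. -6.41% to 2 d.p.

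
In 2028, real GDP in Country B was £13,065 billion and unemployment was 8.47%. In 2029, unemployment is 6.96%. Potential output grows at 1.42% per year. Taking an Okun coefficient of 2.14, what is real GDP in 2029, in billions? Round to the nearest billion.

Δu = 6.96 - 8.47 = -1.51 points.
Okun's law (growth form): g_Y = g_Y* - β × Δu = 1.42 - 2.14 × (-1.51) = 1.42 + 3.2314 = 4.6514%.
Real GDP in the next year = 13065 × (1 + 4.6514/100) = 13065 × 1.046514 ≈ 13673 billion.

£13,673 billion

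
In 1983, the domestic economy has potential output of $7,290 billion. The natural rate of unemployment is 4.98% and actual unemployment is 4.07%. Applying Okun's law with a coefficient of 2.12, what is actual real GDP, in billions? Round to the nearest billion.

Unemployment gap = 4.07 - 4.98 = -0.91 points, so the output gap is -2.12 × (-0.91) = 1.9292%.
Actual GDP = 7290 × (1 + 1.9292/100) = 7290 × 1.019292 ≈ 7431 billion.

$7,431 billion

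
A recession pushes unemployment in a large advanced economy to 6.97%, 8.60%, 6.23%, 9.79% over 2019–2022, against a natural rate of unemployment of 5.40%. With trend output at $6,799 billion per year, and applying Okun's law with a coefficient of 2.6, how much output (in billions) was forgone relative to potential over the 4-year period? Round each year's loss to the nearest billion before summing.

$1,767 billion

Year 2019: gap = -2.6 × (6.97 - 5.4) = -4.082%, loss ≈ 6799 × 4.082/100 ≈ 278.
Year 2020: gap = -2.6 × (8.6 - 5.4) = -8.32%, loss ≈ 6799 × 8.32/100 ≈ 566.
Year 2021: gap = -2.6 × (6.23 - 5.4) = -2.158%, loss ≈ 6799 × 2.158/100 ≈ 147.
Year 2022: gap = -2.6 × (9.79 - 5.4) = -11.414%, loss ≈ 6799 × 11.414/100 ≈ 776.
Total lost output = 278 + 566 + 147 + 776 = 1767 billion.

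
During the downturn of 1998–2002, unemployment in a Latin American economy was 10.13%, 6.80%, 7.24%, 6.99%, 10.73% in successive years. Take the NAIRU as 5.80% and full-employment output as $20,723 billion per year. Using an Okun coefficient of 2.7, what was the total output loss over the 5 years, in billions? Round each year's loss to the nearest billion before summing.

Year 1998: gap = -2.7 × (10.13 - 5.8) = -11.691%, loss ≈ 20723 × 11.691/100 ≈ 2423.
Year 1999: gap = -2.7 × (6.8 - 5.8) = -2.7%, loss ≈ 20723 × 2.7/100 ≈ 560.
Year 2000: gap = -2.7 × (7.24 - 5.8) = -3.888%, loss ≈ 20723 × 3.888/100 ≈ 806.
Year 2001: gap = -2.7 × (6.99 - 5.8) = -3.213%, loss ≈ 20723 × 3.213/100 ≈ 666.
Year 2002: gap = -2.7 × (10.73 - 5.8) = -13.311%, loss ≈ 20723 × 13.311/100 ≈ 2758.
Total lost output = 2423 + 560 + 806 + 666 + 2758 = 7213 billion.

$7,213 billion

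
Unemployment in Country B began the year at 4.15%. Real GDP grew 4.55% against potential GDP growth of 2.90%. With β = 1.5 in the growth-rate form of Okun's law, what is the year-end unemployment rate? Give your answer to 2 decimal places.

3.05%

Growth-rate Okun's law: g_Y = g_Y* - β × Δu, so Δu = (g_Y* - g_Y)/β.
Δu = (2.9 - 4.55)/1.5 = -1.65/1.5 = -1.10 percentage points.
Year-end unemployment = 4.15 - 1.1 = 3.05%.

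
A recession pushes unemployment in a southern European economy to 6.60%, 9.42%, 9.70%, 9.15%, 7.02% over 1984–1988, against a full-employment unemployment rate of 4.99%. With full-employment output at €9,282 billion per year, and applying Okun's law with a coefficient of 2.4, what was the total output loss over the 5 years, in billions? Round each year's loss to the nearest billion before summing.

Year 1984: gap = -2.4 × (6.6 - 4.99) = -3.864%, loss ≈ 9282 × 3.864/100 ≈ 359.
Year 1985: gap = -2.4 × (9.42 - 4.99) = -10.632%, loss ≈ 9282 × 10.632/100 ≈ 987.
Year 1986: gap = -2.4 × (9.7 - 4.99) = -11.304%, loss ≈ 9282 × 11.304/100 ≈ 1049.
Year 1987: gap = -2.4 × (9.15 - 4.99) = -9.984%, loss ≈ 9282 × 9.984/100 ≈ 927.
Year 1988: gap = -2.4 × (7.02 - 4.99) = -4.872%, loss ≈ 9282 × 4.872/100 ≈ 452.
Total lost output = 359 + 987 + 1049 + 927 + 452 = 3774 billion.

€3,774 billion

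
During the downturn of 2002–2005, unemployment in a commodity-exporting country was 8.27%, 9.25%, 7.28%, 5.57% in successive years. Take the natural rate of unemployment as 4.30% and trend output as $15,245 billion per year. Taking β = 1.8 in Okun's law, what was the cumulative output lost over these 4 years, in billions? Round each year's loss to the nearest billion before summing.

Year 2002: gap = -1.8 × (8.27 - 4.3) = -7.146%, loss ≈ 15245 × 7.146/100 ≈ 1089.
Year 2003: gap = -1.8 × (9.25 - 4.3) = -8.91%, loss ≈ 15245 × 8.91/100 ≈ 1358.
Year 2004: gap = -1.8 × (7.28 - 4.3) = -5.364%, loss ≈ 15245 × 5.364/100 ≈ 818.
Year 2005: gap = -1.8 × (5.57 - 4.3) = -2.286%, loss ≈ 15245 × 2.286/100 ≈ 349.
Total lost output = 1089 + 1358 + 818 + 349 = 3614 billion.

$3,614 billion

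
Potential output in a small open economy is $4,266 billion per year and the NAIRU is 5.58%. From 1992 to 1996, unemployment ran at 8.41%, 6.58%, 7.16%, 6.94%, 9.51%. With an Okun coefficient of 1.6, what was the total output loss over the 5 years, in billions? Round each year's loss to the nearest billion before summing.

$730 billion

Year 1992: gap = -1.6 × (8.41 - 5.58) = -4.528%, loss ≈ 4266 × 4.528/100 ≈ 193.
Year 1993: gap = -1.6 × (6.58 - 5.58) = -1.6%, loss ≈ 4266 × 1.6/100 ≈ 68.
Year 1994: gap = -1.6 × (7.16 - 5.58) = -2.528%, loss ≈ 4266 × 2.528/100 ≈ 108.
Year 1995: gap = -1.6 × (6.94 - 5.58) = -2.176%, loss ≈ 4266 × 2.176/100 ≈ 93.
Year 1996: gap = -1.6 × (9.51 - 5.58) = -6.288%, loss ≈ 4266 × 6.288/100 ≈ 268.
Total lost output = 193 + 68 + 108 + 93 + 268 = 730 billion.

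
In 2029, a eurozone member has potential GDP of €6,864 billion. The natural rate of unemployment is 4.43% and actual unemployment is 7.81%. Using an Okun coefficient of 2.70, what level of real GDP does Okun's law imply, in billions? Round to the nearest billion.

Unemployment gap = 7.81 - 4.43 = 3.38 points, so the output gap is -2.7 × 3.38 = -9.126%.
Actual GDP = 6864 × (1 - 9.126/100) = 6864 × 0.90874 ≈ 6238 billion.

€6,238 billion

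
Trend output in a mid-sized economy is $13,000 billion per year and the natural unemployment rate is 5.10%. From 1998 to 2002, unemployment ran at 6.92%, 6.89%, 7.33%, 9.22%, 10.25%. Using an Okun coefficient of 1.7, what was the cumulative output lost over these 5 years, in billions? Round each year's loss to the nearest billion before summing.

Year 1998: gap = -1.7 × (6.92 - 5.1) = -3.094%, loss ≈ 13000 × 3.094/100 ≈ 402.
Year 1999: gap = -1.7 × (6.89 - 5.1) = -3.043%, loss ≈ 13000 × 3.043/100 ≈ 396.
Year 2000: gap = -1.7 × (7.33 - 5.1) = -3.791%, loss ≈ 13000 × 3.791/100 ≈ 493.
Year 2001: gap = -1.7 × (9.22 - 5.1) = -7.004%, loss ≈ 13000 × 7.004/100 ≈ 911.
Year 2002: gap = -1.7 × (10.25 - 5.1) = -8.755%, loss ≈ 13000 × 8.755/100 ≈ 1138.
Total lost output = 402 + 396 + 493 + 911 + 1138 = 3340 billion.

$3,340 billion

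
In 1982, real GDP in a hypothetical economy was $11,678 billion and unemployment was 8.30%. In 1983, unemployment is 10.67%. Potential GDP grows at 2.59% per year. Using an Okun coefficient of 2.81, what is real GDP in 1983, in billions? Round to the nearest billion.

$11,203 billion

Δu = 10.67 - 8.3 = 2.37 points.
Okun's law (growth form): g_Y = g_Y* - β × Δu = 2.59 - 2.81 × (2.37) = 2.59 - 6.6597 = -4.0697%.
Real GDP in the next year = 11678 × (1 - 4.0697/100) = 11678 × 0.959303 ≈ 11203 billion.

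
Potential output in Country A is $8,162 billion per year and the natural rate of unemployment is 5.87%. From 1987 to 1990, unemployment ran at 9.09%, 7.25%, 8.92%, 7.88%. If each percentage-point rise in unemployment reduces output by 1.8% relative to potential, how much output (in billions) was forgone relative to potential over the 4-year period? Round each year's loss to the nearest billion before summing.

Year 1987: gap = -1.8 × (9.09 - 5.87) = -5.796%, loss ≈ 8162 × 5.796/100 ≈ 473.
Year 1988: gap = -1.8 × (7.25 - 5.87) = -2.484%, loss ≈ 8162 × 2.484/100 ≈ 203.
Year 1989: gap = -1.8 × (8.92 - 5.87) = -5.49%, loss ≈ 8162 × 5.49/100 ≈ 448.
Year 1990: gap = -1.8 × (7.88 - 5.87) = -3.618%, loss ≈ 8162 × 3.618/100 ≈ 295.
Total lost output = 473 + 203 + 448 + 295 = 1419 billion.

$1,419 billion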